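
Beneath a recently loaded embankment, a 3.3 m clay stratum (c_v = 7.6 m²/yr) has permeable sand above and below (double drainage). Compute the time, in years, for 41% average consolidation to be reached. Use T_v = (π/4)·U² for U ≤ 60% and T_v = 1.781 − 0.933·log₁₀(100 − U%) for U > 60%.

Drainage path length: H_d = H/2 = 1.65 m (double drainage).
U ≤ 60%: T_v = (π/4)·U² = (π/4)×0.41² = 0.13203.
t = T_v·H_d²/c_v = 0.13203×1.65²/7.6 = 0.0473 years.

t ≈ 0.0473 years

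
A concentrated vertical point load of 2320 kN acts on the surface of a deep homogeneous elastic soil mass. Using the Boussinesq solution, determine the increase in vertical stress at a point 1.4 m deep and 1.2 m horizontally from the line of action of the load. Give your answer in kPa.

Δσ_z ≈ 143 kPa

Boussinesq vertical stress below a point load on an elastic half-space:
Δσ_z = 3P/(2πz²) · [1 + (r/z)²]^(−5/2)
r/z = 1.2/1.4 = 0.85714; [1+(r/z)²]^(−5/2) = 0.25231.
Δσ_z = 3×2320/(2π×1.4²) × 0.25231 = 565.16 × 0.25231 = 142.6 kPa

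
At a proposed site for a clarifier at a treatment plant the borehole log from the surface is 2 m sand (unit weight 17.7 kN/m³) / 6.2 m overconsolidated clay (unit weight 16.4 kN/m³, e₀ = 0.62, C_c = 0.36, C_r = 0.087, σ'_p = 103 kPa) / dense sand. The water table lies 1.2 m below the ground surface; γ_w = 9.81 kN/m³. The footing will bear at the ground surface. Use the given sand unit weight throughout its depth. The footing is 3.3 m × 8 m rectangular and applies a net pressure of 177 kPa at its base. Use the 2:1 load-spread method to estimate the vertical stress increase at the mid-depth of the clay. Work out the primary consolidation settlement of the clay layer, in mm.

S_c ≈ 91.7 mm

Mid-depth of clay below the ground surface: z = 2 + 6.2/2 = 5.1 m.
Total vertical stress at mid-clay: σ_v = 17.7×2 + 16.4×3.1 = 86.24 kPa.
Pore pressure: u = 9.81×(5.1 − 1.2) = 38.259 kPa.
Initial effective stress: σ'_0 = σ_v − u = 86.24 − 38.259 = 47.981 kPa.
Stress increase at mid-clay by the 2:1 spreading method:
Δσ = qBL/((B+z)(L+z)) = 177×3.3×8/((3.3+5.1)(8+5.1)) = 42.465 kPa
Final effective stress: σ'_f = 47.981 + 42.465 = 90.446 kPa.
σ'_f = 90.446 ≤ σ'_p = 103 kPa, so the clay remains overconsolidated and only the recompression index applies:
S_c = C_r·H/(1+e₀)·log₁₀(σ'_f/σ'_0) = 0.087×6.2/1.62×log₁₀(90.446/47.981)
    = 0.33297 × 0.27532 = 0.09167 m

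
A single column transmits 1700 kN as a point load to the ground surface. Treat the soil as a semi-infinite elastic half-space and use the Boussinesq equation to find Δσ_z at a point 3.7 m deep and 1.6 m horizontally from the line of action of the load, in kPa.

Δσ_z ≈ 38.6 kPa

Boussinesq vertical stress below a point load on an elastic half-space:
Δσ_z = 3P/(2πz²) · [1 + (r/z)²]^(−5/2)
r/z = 1.6/3.7 = 0.43243; [1+(r/z)²]^(−5/2) = 0.65144.
Δσ_z = 3×1700/(2π×3.7²) × 0.65144 = 59.291 × 0.65144 = 38.62 kPa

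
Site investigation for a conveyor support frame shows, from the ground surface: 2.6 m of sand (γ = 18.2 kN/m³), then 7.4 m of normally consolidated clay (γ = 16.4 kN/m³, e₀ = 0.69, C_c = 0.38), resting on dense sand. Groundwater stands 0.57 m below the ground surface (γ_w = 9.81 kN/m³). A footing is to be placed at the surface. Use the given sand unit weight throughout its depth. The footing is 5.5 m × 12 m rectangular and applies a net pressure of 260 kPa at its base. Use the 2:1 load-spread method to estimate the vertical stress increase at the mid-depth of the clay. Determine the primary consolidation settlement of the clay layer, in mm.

S_c ≈ 672 mm

Mid-depth of clay below the ground surface: z = 2.6 + 7.4/2 = 6.3 m.
Total vertical stress at mid-clay: σ_v = 18.2×2.6 + 16.4×3.7 = 108 kPa.
Pore pressure: u = 9.81×(6.3 − 0.57) = 56.211 kPa.
Initial effective stress: σ'_0 = σ_v − u = 108 − 56.211 = 51.789 kPa.
Stress increase at mid-clay by the 2:1 spreading method:
Δσ = qBL/((B+z)(L+z)) = 260×5.5×12/((5.5+6.3)(12+6.3)) = 79.467 kPa
Final effective stress: σ'_f = σ'_0 + Δσ = 51.789 + 79.467 = 131.26 kPa.
Normally consolidated clay, so the full stress increment lies on the virgin compression line:
S_c = C_c·H/(1+e₀)·log₁₀(σ'_f/σ'_0) = 0.38×7.4/(1+0.69)×log₁₀(131.26/51.789)
    = 1.6639 × 0.40389 = 0.672 m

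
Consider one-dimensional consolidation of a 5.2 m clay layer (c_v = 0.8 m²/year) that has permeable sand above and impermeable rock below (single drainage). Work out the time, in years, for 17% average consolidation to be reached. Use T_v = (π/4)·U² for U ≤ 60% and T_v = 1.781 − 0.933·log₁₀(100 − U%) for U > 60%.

t ≈ 0.767 years

Drainage path length: H_d = H = 5.2 m (single drainage).
U ≤ 60%: T_v = (π/4)·U² = (π/4)×0.17² = 0.022698.
t = T_v·H_d²/c_v = 0.022698×5.2²/0.8 = 0.7672 years.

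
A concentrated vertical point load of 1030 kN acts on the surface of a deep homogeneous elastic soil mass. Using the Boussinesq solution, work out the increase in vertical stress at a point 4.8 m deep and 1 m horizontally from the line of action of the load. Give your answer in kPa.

Boussinesq vertical stress below a point load on an elastic half-space:
Δσ_z = 3P/(2πz²) · [1 + (r/z)²]^(−5/2)
r/z = 1/4.8 = 0.20833; [1+(r/z)²]^(−5/2) = 0.89923.
Δσ_z = 3×1030/(2π×4.8²) × 0.89923 = 21.345 × 0.89923 = 19.19 kPa

Δσ_z ≈ 19.2 kPa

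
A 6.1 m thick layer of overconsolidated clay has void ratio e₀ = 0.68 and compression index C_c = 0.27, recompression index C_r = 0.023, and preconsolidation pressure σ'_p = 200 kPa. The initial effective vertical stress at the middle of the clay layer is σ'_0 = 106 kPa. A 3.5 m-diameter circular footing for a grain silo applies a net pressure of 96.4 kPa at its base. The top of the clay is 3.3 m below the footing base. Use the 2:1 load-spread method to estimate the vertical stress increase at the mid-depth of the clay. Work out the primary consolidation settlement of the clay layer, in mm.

Mid-depth of clay below the footing base: z = 3.3 + 6.1/2 = 6.35 m.
Stress increase at mid-clay by the 2:1 spreading method:
Δσ ≈ qD²/(D+z)² = 96.4×3.5²/(3.5+6.35)² = 12.171 kPa
Final effective stress: σ'_f = 106 + 12.171 = 118.17 kPa.
σ'_f = 118.17 ≤ σ'_p = 200 kPa, so the clay remains overconsolidated and only the recompression index applies:
S_c = C_r·H/(1+e₀)·log₁₀(σ'_f/σ'_0) = 0.023×6.1/1.68×log₁₀(118.17/106)
    = 0.083513 × 0.047201 = 0.003942 m

S_c ≈ 3.94 mm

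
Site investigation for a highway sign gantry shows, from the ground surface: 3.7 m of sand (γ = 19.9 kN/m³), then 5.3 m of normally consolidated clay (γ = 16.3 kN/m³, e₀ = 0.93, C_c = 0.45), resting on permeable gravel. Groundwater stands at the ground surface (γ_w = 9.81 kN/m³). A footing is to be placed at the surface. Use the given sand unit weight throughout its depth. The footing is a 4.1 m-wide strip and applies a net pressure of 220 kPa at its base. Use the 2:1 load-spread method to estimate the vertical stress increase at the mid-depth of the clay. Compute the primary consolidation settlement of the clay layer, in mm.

Mid-depth of clay below the ground surface: z = 3.7 + 5.3/2 = 6.35 m.
Total vertical stress at mid-clay: σ_v = 19.9×3.7 + 16.3×2.65 = 116.82 kPa.
Pore pressure: u = 9.81×(6.35 − 0) = 62.294 kPa.
Initial effective stress: σ'_0 = σ_v − u = 116.82 − 62.294 = 54.526 kPa.
Stress increase at mid-clay by the 2:1 spreading method:
Δσ = qB/(B+z) = 220×4.1/(4.1+6.35) = 86.316 kPa
Final effective stress: σ'_f = σ'_0 + Δσ = 54.526 + 86.316 = 140.84 kPa.
Normally consolidated clay, so the full stress increment lies on the virgin compression line:
S_c = C_c·H/(1+e₀)·log₁₀(σ'_f/σ'_0) = 0.45×5.3/(1+0.93)×log₁₀(140.84/54.526)
    = 1.2358 × 0.41212 = 0.5093 m

S_c ≈ 509 mm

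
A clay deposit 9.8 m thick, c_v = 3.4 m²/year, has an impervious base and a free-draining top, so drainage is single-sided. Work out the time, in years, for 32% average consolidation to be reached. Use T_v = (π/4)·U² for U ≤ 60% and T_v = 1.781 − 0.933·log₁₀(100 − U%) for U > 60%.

t ≈ 2.27 years

Drainage path length: H_d = H = 9.8 m (single drainage).
U ≤ 60%: T_v = (π/4)·U² = (π/4)×0.32² = 0.080425.
t = T_v·H_d²/c_v = 0.080425×9.8²/3.4 = 2.272 years.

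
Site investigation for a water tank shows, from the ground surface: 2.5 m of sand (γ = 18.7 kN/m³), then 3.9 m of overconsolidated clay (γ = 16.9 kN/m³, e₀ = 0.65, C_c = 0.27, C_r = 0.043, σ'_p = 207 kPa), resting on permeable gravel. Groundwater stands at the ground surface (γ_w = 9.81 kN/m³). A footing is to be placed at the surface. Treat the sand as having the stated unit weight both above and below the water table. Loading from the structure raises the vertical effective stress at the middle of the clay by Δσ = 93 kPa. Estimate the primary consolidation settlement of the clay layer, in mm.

Mid-depth of clay below the ground surface: z = 2.5 + 3.9/2 = 4.45 m.
Total vertical stress at mid-clay: σ_v = 18.7×2.5 + 16.9×1.95 = 79.705 kPa.
Pore pressure: u = 9.81×(4.45 − 0) = 43.655 kPa.
Initial effective stress: σ'_0 = σ_v − u = 79.705 − 43.655 = 36.05 kPa.
Final effective stress: σ'_f = 36.05 + 93 = 129.05 kPa.
σ'_f = 129.05 ≤ σ'_p = 207 kPa, so the clay remains overconsolidated and only the recompression index applies:
S_c = C_r·H/(1+e₀)·log₁₀(σ'_f/σ'_0) = 0.043×3.9/1.65×log₁₀(129.05/36.05)
    = 0.10163 × 0.55385 = 0.05629 m

S_c ≈ 56.3 mm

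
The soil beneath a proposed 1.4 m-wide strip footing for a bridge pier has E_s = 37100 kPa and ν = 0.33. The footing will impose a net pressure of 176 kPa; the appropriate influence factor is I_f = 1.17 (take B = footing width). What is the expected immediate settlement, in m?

S_e ≈ 0.00692 m

Immediate (elastic) settlement: S_e = q·B·(1−ν²)/E_s · I_f.
S_e = 176 × 1.4 × (1 − 0.33²) / 37100 × 1.17
    = 176 × 1.4 × 0.8911 / 37100 × 1.17
    = 0.006924 m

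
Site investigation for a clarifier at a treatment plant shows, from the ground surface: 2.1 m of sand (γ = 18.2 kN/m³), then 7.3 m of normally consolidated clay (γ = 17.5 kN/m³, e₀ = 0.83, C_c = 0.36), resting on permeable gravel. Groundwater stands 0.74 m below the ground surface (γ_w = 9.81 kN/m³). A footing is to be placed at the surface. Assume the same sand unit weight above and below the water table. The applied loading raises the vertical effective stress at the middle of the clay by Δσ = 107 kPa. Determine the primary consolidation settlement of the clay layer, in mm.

Mid-depth of clay below the ground surface: z = 2.1 + 7.3/2 = 5.75 m.
Total vertical stress at mid-clay: σ_v = 18.2×2.1 + 17.5×3.65 = 102.09 kPa.
Pore pressure: u = 9.81×(5.75 − 0.74) = 49.148 kPa.
Initial effective stress: σ'_0 = σ_v − u = 102.09 − 49.148 = 52.942 kPa.
Final effective stress: σ'_f = σ'_0 + Δσ = 52.942 + 107 = 159.94 kPa.
Normally consolidated clay, so the full stress increment lies on the virgin compression line:
S_c = C_c·H/(1+e₀)·log₁₀(σ'_f/σ'_0) = 0.36×7.3/(1+0.83)×log₁₀(159.94/52.942)
    = 1.4361 × 0.48016 = 0.6896 m

S_c ≈ 690 mm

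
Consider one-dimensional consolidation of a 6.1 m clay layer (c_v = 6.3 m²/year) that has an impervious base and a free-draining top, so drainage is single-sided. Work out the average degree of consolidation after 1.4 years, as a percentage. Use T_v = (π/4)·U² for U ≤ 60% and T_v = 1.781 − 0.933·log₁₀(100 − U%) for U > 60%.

Drainage path length: H_d = H = 6.1 m (single drainage).
T_v = c_v·t/H_d² = 6.3×1.4/6.1² = 0.23703.
T_v = 0.23703 corresponds to the U ≤ 60% branch:
U = √(4T_v/π) = 0.5494

U ≈ 54.9 %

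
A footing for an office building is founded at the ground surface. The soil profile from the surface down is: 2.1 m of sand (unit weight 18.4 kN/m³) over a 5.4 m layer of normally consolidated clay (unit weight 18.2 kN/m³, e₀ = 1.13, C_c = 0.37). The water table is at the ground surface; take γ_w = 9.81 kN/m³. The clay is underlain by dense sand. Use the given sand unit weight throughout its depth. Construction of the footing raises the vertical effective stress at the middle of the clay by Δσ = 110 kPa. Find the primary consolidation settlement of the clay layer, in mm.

Mid-depth of clay below the ground surface: z = 2.1 + 5.4/2 = 4.8 m.
Total vertical stress at mid-clay: σ_v = 18.4×2.1 + 18.2×2.7 = 87.78 kPa.
Pore pressure: u = 9.81×(4.8 − 0) = 47.088 kPa.
Initial effective stress: σ'_0 = σ_v − u = 87.78 − 47.088 = 40.692 kPa.
Final effective stress: σ'_f = σ'_0 + Δσ = 40.692 + 110 = 150.69 kPa.
Normally consolidated clay, so the full stress increment lies on the virgin compression line:
S_c = C_c·H/(1+e₀)·log₁₀(σ'_f/σ'_0) = 0.37×5.4/(1+1.13)×log₁₀(150.69/40.692)
    = 0.93803 × 0.56858 = 0.5333 m

S_c ≈ 533 mm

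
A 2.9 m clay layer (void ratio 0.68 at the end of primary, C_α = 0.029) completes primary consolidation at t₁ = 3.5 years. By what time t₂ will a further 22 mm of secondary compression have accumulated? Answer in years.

S_s = C_α·H/(1+e_p)·log₁₀(t₂/t₁) ⇒ log₁₀(t₂/t₁) = S_s·(1+e_p)/(C_α·H).
log₁₀(t₂/t₁) = 0.022 × (1+0.68) / (0.029×2.9) = 0.4395
t₂ = t₁ × 10^0.4395 = 3.5 × 2.751 = 9.628 years

t₂ ≈ 9.63 years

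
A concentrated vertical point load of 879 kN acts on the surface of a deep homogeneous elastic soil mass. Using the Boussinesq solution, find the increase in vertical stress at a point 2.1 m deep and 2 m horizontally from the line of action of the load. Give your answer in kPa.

Δσ_z ≈ 18.9 kPa

Boussinesq vertical stress below a point load on an elastic half-space:
Δσ_z = 3P/(2πz²) · [1 + (r/z)²]^(−5/2)
r/z = 2/2.1 = 0.95238; [1+(r/z)²]^(−5/2) = 0.19912.
Δσ_z = 3×879/(2π×2.1²) × 0.19912 = 95.168 × 0.19912 = 18.95 kPa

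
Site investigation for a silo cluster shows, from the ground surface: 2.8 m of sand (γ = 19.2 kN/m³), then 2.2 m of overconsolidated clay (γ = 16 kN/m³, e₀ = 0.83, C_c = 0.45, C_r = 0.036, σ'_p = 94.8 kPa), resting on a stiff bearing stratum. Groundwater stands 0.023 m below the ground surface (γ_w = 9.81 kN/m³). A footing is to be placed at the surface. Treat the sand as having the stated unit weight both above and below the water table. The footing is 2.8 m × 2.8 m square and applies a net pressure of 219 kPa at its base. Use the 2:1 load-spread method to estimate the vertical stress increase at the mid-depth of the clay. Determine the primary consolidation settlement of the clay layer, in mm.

Mid-depth of clay below the ground surface: z = 2.8 + 2.2/2 = 3.9 m.
Total vertical stress at mid-clay: σ_v = 19.2×2.8 + 16×1.1 = 71.36 kPa.
Pore pressure: u = 9.81×(3.9 − 0.023) = 38.033 kPa.
Initial effective stress: σ'_0 = σ_v − u = 71.36 − 38.033 = 33.327 kPa.
Stress increase at mid-clay by the 2:1 spreading method:
Δσ = qBL/((B+z)(L+z)) = 219×2.8×2.8/((2.8+3.9)(2.8+3.9)) = 38.248 kPa
Final effective stress: σ'_f = 33.327 + 38.248 = 71.575 kPa.
σ'_f = 71.575 ≤ σ'_p = 94.8 kPa, so the clay remains overconsolidated and only the recompression index applies:
S_c = C_r·H/(1+e₀)·log₁₀(σ'_f/σ'_0) = 0.036×2.2/1.83×log₁₀(71.575/33.327)
    = 0.043279 × 0.33197 = 0.01437 m

S_c ≈ 14.4 mm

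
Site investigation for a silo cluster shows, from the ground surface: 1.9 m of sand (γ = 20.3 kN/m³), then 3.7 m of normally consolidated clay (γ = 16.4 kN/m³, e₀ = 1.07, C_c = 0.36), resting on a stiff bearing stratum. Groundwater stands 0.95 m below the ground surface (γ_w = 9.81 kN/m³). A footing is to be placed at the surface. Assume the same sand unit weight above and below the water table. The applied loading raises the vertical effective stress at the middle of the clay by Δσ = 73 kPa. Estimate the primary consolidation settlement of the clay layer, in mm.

S_c ≈ 284 mm

Mid-depth of clay below the ground surface: z = 1.9 + 3.7/2 = 3.75 m.
Total vertical stress at mid-clay: σ_v = 20.3×1.9 + 16.4×1.85 = 68.91 kPa.
Pore pressure: u = 9.81×(3.75 − 0.95) = 27.468 kPa.
Initial effective stress: σ'_0 = σ_v − u = 68.91 − 27.468 = 41.442 kPa.
Final effective stress: σ'_f = σ'_0 + Δσ = 41.442 + 73 = 114.44 kPa.
Normally consolidated clay, so the full stress increment lies on the virgin compression line:
S_c = C_c·H/(1+e₀)·log₁₀(σ'_f/σ'_0) = 0.36×3.7/(1+1.07)×log₁₀(114.44/41.442)
    = 0.64348 × 0.44114 = 0.2839 m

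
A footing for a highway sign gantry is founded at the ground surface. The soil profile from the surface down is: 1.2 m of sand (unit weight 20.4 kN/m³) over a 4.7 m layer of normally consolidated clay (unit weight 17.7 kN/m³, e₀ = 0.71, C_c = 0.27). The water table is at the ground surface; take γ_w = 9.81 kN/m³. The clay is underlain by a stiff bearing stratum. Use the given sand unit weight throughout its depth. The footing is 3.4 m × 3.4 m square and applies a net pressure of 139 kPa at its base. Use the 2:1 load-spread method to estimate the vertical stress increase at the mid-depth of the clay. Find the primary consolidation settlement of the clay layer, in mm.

Mid-depth of clay below the ground surface: z = 1.2 + 4.7/2 = 3.55 m.
Total vertical stress at mid-clay: σ_v = 20.4×1.2 + 17.7×2.35 = 66.075 kPa.
Pore pressure: u = 9.81×(3.55 − 0) = 34.825 kPa.
Initial effective stress: σ'_0 = σ_v − u = 66.075 − 34.825 = 31.25 kPa.
Stress increase at mid-clay by the 2:1 spreading method:
Δσ = qBL/((B+z)(L+z)) = 139×3.4×3.4/((3.4+3.55)(3.4+3.55)) = 33.266 kPa
Final effective stress: σ'_f = σ'_0 + Δσ = 31.25 + 33.266 = 64.516 kPa.
Normally consolidated clay, so the full stress increment lies on the virgin compression line:
S_c = C_c·H/(1+e₀)·log₁₀(σ'_f/σ'_0) = 0.27×4.7/(1+0.71)×log₁₀(64.516/31.25)
    = 0.74211 × 0.31482 = 0.2336 m

S_c ≈ 234 mm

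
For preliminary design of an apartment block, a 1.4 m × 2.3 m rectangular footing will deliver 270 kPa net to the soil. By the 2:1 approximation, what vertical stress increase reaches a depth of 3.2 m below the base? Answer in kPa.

By the 2:1 method the load spreads at 1 horizontal : 2 vertical, so at depth z the loaded area has grown by z in each plan dimension:
Δσ = qBL/((B+z)(L+z)) = 270×1.4×2.3/((1.4+3.2)(2.3+3.2)) = 34.364 kPa

Δσ_z ≈ 34.4 kPa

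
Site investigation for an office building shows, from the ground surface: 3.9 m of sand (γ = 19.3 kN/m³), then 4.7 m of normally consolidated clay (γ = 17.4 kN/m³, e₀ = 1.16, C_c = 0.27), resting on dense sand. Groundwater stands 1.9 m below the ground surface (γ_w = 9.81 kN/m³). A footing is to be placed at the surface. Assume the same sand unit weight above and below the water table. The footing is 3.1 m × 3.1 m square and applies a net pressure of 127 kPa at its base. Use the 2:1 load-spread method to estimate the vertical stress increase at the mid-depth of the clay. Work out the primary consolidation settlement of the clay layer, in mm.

Mid-depth of clay below the ground surface: z = 3.9 + 4.7/2 = 6.25 m.
Total vertical stress at mid-clay: σ_v = 19.3×3.9 + 17.4×2.35 = 116.16 kPa.
Pore pressure: u = 9.81×(6.25 − 1.9) = 42.673 kPa.
Initial effective stress: σ'_0 = σ_v − u = 116.16 − 42.673 = 73.487 kPa.
Stress increase at mid-clay by the 2:1 spreading method:
Δσ = qBL/((B+z)(L+z)) = 127×3.1×3.1/((3.1+6.25)(3.1+6.25)) = 13.961 kPa
Final effective stress: σ'_f = σ'_0 + Δσ = 73.487 + 13.961 = 87.448 kPa.
Normally consolidated clay, so the full stress increment lies on the virgin compression line:
S_c = C_c·H/(1+e₀)·log₁₀(σ'_f/σ'_0) = 0.27×4.7/(1+1.16)×log₁₀(87.448/73.487)
    = 0.5875 × 0.075539 = 0.04438 m

S_c ≈ 44.4 mm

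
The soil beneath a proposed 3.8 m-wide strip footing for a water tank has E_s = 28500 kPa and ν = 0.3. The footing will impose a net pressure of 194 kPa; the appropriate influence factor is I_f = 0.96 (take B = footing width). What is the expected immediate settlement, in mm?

Immediate (elastic) settlement: S_e = q·B·(1−ν²)/E_s · I_f.
S_e = 194 × 3.8 × (1 − 0.3²) / 28500 × 0.96
    = 194 × 3.8 × 0.91 / 28500 × 0.96
    = 0.0226 m = 22.6 mm

S_e ≈ 22.6 mm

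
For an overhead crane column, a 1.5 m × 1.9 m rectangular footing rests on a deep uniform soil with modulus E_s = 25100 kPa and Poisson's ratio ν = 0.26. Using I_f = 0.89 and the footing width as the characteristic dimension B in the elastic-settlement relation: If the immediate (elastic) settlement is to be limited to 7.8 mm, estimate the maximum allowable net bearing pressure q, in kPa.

S_e = q·B·(1−ν²)/E_s · I_f  ⇒  q = S_e·E_s / (B·(1−ν²)·I_f).
q = 0.0078 × 25100 / (1.5 × 0.9324 × 0.89) = 157.3 kPa

q ≈ 157 kPa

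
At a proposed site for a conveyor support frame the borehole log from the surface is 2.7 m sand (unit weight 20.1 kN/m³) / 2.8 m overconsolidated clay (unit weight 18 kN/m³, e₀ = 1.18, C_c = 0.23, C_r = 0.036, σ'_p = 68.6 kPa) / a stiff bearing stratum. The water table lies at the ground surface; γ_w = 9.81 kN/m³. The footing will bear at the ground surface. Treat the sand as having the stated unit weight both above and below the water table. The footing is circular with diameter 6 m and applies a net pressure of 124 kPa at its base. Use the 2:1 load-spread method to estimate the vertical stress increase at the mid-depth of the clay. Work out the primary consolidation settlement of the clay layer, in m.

Mid-depth of clay below the ground surface: z = 2.7 + 2.8/2 = 4.1 m.
Total vertical stress at mid-clay: σ_v = 20.1×2.7 + 18×1.4 = 79.47 kPa.
Pore pressure: u = 9.81×(4.1 − 0) = 40.221 kPa.
Initial effective stress: σ'_0 = σ_v − u = 79.47 − 40.221 = 39.249 kPa.
Stress increase at mid-clay by the 2:1 spreading method:
Δσ ≈ qD²/(D+z)² = 124×6²/(6+4.1)² = 43.76 kPa
Final effective stress: σ'_f = 39.249 + 43.76 = 83.009 kPa.
σ'_f = 83.009 > σ'_p = 68.6 kPa, so the stress path crosses the preconsolidation pressure — recompression up to σ'_p, then virgin compression beyond:
S_c = H/(1+e₀)·[C_r·log₁₀(σ'_p/σ'_0) + C_c·log₁₀(σ'_f/σ'_p)]
    = 2.8/2.18 × [0.036×log₁₀(68.6/39.249) + 0.23×log₁₀(83.009/68.6)]
    = 1.2844 × [0.0087298 + 0.019044] = 0.03567 m

S_c ≈ 0.0357 m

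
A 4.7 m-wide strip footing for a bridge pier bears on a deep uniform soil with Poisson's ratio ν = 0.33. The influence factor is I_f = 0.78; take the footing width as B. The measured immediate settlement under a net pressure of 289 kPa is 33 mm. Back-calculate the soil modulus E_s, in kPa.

S_e = q·B·(1−ν²)/E_s · I_f  ⇒  E_s = q·B·(1−ν²)·I_f / S_e.
E_s = 289 × 4.7 × 0.8911 × 0.78 / 0.033 = 28610 kPa

E_s ≈ 28600 kPa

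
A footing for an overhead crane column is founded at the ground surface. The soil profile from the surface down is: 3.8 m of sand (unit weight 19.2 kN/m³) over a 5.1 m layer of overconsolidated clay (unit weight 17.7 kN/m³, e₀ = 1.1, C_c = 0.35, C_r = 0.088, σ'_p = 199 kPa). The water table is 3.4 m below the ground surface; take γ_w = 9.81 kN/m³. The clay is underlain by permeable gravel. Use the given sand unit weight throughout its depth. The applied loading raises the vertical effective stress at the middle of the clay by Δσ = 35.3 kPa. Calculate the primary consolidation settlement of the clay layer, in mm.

S_c ≈ 31 mm

Mid-depth of clay below the ground surface: z = 3.8 + 5.1/2 = 6.35 m.
Total vertical stress at mid-clay: σ_v = 19.2×3.8 + 17.7×2.55 = 118.09 kPa.
Pore pressure: u = 9.81×(6.35 − 3.4) = 28.94 kPa.
Initial effective stress: σ'_0 = σ_v − u = 118.09 − 28.94 = 89.15 kPa.
Final effective stress: σ'_f = 89.15 + 35.3 = 124.45 kPa.
σ'_f = 124.45 ≤ σ'_p = 199 kPa, so the clay remains overconsolidated and only the recompression index applies:
S_c = C_r·H/(1+e₀)·log₁₀(σ'_f/σ'_0) = 0.088×5.1/2.1×log₁₀(124.45/89.15)
    = 0.21372 × 0.14487 = 0.03096 m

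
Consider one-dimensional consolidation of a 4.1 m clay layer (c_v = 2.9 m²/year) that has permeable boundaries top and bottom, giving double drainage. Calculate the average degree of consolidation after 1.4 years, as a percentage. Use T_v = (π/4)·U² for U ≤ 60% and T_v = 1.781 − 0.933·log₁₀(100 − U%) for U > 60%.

Drainage path length: H_d = H/2 = 2.05 m (double drainage).
T_v = c_v·t/H_d² = 2.9×1.4/2.05² = 0.96609.
T_v = 0.96609 corresponds to the U > 60% branch:
U = 1 − 10^((1.781 − T_v)/0.933)/100 = 0.9253

U ≈ 92.5 %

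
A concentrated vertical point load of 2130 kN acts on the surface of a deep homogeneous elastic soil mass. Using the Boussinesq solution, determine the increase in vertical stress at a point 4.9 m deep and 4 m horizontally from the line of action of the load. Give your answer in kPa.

Δσ_z ≈ 11.8 kPa

Boussinesq vertical stress below a point load on an elastic half-space:
Δσ_z = 3P/(2πz²) · [1 + (r/z)²]^(−5/2)
r/z = 4/4.9 = 0.81633; [1+(r/z)²]^(−5/2) = 0.27897.
Δσ_z = 3×2130/(2π×4.9²) × 0.27897 = 42.357 × 0.27897 = 11.82 kPa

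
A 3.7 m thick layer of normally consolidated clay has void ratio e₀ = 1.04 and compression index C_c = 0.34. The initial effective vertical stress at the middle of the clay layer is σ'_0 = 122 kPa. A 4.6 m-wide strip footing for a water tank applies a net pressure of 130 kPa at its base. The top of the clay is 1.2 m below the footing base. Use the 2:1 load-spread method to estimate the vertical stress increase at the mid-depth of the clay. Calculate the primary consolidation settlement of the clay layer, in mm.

S_c ≈ 133 mm

Mid-depth of clay below the footing base: z = 1.2 + 3.7/2 = 3.05 m.
Stress increase at mid-clay by the 2:1 spreading method:
Δσ = qB/(B+z) = 130×4.6/(4.6+3.05) = 78.17 kPa
Final effective stress: σ'_f = σ'_0 + Δσ = 122 + 78.17 = 200.17 kPa.
Normally consolidated clay, so the full stress increment lies on the virgin compression line:
S_c = C_c·H/(1+e₀)·log₁₀(σ'_f/σ'_0) = 0.34×3.7/(1+1.04)×log₁₀(200.17/122)
    = 0.61667 × 0.21504 = 0.1326 m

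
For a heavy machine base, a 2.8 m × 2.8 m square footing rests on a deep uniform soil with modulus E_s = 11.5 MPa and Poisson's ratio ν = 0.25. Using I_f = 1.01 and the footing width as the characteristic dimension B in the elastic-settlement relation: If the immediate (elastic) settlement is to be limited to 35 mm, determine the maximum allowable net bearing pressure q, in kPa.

E_s = 11.5 MPa = 11500 kPa.
S_e = q·B·(1−ν²)/E_s · I_f  ⇒  q = S_e·E_s / (B·(1−ν²)·I_f).
q = 0.035 × 11500 / (2.8 × 0.9375 × 1.01) = 151.8 kPa

q ≈ 152 kPa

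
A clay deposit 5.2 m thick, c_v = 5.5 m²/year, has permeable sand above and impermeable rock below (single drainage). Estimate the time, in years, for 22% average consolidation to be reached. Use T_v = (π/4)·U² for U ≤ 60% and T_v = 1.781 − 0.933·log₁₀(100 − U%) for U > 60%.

Drainage path length: H_d = H = 5.2 m (single drainage).
U ≤ 60%: T_v = (π/4)·U² = (π/4)×0.22² = 0.038013.
t = T_v·H_d²/c_v = 0.038013×5.2²/5.5 = 0.1869 years.

t ≈ 0.187 years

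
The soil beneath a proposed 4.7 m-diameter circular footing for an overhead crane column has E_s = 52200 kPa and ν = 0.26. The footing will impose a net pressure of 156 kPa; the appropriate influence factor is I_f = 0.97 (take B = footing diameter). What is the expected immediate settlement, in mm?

S_e ≈ 12.7 mm

Immediate (elastic) settlement: S_e = q·B·(1−ν²)/E_s · I_f.
S_e = 156 × 4.7 × (1 − 0.26²) / 52200 × 0.97
    = 156 × 4.7 × 0.9324 / 52200 × 0.97
    = 0.0127 m = 12.7 mm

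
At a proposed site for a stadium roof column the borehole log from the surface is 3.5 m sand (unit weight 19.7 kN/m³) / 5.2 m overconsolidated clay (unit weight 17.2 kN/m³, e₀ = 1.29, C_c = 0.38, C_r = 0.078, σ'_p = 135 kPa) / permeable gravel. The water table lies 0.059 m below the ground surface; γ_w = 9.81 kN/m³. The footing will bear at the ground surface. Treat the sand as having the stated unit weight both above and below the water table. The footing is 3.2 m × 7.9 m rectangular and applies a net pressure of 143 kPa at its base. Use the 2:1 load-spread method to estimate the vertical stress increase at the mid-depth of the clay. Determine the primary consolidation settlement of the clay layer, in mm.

Mid-depth of clay below the ground surface: z = 3.5 + 5.2/2 = 6.1 m.
Total vertical stress at mid-clay: σ_v = 19.7×3.5 + 17.2×2.6 = 113.67 kPa.
Pore pressure: u = 9.81×(6.1 − 0.059) = 59.262 kPa.
Initial effective stress: σ'_0 = σ_v − u = 113.67 − 59.262 = 54.408 kPa.
Stress increase at mid-clay by the 2:1 spreading method:
Δσ = qBL/((B+z)(L+z)) = 143×3.2×7.9/((3.2+6.1)(7.9+6.1)) = 27.765 kPa
Final effective stress: σ'_f = 54.408 + 27.765 = 82.173 kPa.
σ'_f = 82.173 ≤ σ'_p = 135 kPa, so the clay remains overconsolidated and only the recompression index applies:
S_c = C_r·H/(1+e₀)·log₁₀(σ'_f/σ'_0) = 0.078×5.2/2.29×log₁₀(82.173/54.408)
    = 0.17711 × 0.17907 = 0.03172 m

S_c ≈ 31.7 mm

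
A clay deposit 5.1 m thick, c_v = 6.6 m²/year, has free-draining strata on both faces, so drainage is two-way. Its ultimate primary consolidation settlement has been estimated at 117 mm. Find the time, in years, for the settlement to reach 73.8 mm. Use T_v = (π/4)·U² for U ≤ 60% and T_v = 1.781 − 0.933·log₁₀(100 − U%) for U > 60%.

t ≈ 0.314 years

Drainage path length: H_d = H/2 = 2.55 m (double drainage).
U = S(t)/S_ult = 73.8/117 = 0.6308.
U > 60%: T_v = 1.781 − 0.933·log₁₀(100 − 63.077) = 0.31871.
t = T_v·H_d²/c_v = 0.31871×2.55²/6.6 = 0.314 years.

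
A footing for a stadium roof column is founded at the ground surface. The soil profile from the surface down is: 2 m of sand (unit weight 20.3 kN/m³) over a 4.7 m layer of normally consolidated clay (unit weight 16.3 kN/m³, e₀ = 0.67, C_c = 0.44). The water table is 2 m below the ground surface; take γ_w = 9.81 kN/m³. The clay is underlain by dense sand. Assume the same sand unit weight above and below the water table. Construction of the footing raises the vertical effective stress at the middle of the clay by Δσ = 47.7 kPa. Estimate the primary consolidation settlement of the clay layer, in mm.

S_c ≈ 332 mm

Mid-depth of clay below the ground surface: z = 2 + 4.7/2 = 4.35 m.
Total vertical stress at mid-clay: σ_v = 20.3×2 + 16.3×2.35 = 78.905 kPa.
Pore pressure: u = 9.81×(4.35 − 2) = 23.054 kPa.
Initial effective stress: σ'_0 = σ_v − u = 78.905 − 23.054 = 55.851 kPa.
Final effective stress: σ'_f = σ'_0 + Δσ = 55.851 + 47.7 = 103.55 kPa.
Normally consolidated clay, so the full stress increment lies on the virgin compression line:
S_c = C_c·H/(1+e₀)·log₁₀(σ'_f/σ'_0) = 0.44×4.7/(1+0.67)×log₁₀(103.55/55.851)
    = 1.2383 × 0.26812 = 0.332 m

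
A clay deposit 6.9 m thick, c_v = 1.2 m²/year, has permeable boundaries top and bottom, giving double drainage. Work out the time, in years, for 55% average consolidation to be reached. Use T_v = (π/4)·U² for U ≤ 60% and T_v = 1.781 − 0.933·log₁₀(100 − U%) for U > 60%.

t ≈ 2.36 years

Drainage path length: H_d = H/2 = 3.45 m (double drainage).
U ≤ 60%: T_v = (π/4)·U² = (π/4)×0.55² = 0.23758.
t = T_v·H_d²/c_v = 0.23758×3.45²/1.2 = 2.356 years.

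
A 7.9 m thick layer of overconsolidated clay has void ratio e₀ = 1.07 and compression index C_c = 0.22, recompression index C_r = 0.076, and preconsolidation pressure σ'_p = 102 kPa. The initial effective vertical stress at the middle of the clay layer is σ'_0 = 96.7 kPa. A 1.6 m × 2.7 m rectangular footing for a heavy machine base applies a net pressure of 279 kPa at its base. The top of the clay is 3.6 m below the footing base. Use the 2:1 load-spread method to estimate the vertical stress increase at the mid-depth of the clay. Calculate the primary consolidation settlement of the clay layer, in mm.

S_c ≈ 32.8 mm

Mid-depth of clay below the footing base: z = 3.6 + 7.9/2 = 7.55 m.
Stress increase at mid-clay by the 2:1 spreading method:
Δσ = qBL/((B+z)(L+z)) = 279×1.6×2.7/((1.6+7.55)(2.7+7.55)) = 12.851 kPa
Final effective stress: σ'_f = 96.7 + 12.851 = 109.55 kPa.
σ'_f = 109.55 > σ'_p = 102 kPa, so the stress path crosses the preconsolidation pressure — recompression up to σ'_p, then virgin compression beyond:
S_c = H/(1+e₀)·[C_r·log₁₀(σ'_p/σ'_0) + C_c·log₁₀(σ'_f/σ'_p)]
    = 7.9/2.07 × [0.076×log₁₀(102/96.7) + 0.22×log₁₀(109.55/102)]
    = 3.8164 × [0.0017612 + 0.0068227] = 0.03276 m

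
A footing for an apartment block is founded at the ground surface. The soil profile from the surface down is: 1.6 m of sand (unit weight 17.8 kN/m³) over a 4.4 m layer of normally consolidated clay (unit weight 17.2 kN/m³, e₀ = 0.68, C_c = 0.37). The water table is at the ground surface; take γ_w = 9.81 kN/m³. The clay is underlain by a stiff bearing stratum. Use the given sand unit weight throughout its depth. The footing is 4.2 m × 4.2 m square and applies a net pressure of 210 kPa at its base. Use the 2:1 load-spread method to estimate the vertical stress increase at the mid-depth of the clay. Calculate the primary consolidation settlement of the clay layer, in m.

S_c ≈ 0.461 m

Mid-depth of clay below the ground surface: z = 1.6 + 4.4/2 = 3.8 m.
Total vertical stress at mid-clay: σ_v = 17.8×1.6 + 17.2×2.2 = 66.32 kPa.
Pore pressure: u = 9.81×(3.8 − 0) = 37.278 kPa.
Initial effective stress: σ'_0 = σ_v − u = 66.32 − 37.278 = 29.042 kPa.
Stress increase at mid-clay by the 2:1 spreading method:
Δσ = qBL/((B+z)(L+z)) = 210×4.2×4.2/((4.2+3.8)(4.2+3.8)) = 57.881 kPa
Final effective stress: σ'_f = σ'_0 + Δσ = 29.042 + 57.881 = 86.923 kPa.
Normally consolidated clay, so the full stress increment lies on the virgin compression line:
S_c = C_c·H/(1+e₀)·log₁₀(σ'_f/σ'_0) = 0.37×4.4/(1+0.68)×log₁₀(86.923/29.042)
    = 0.96905 × 0.47611 = 0.4614 m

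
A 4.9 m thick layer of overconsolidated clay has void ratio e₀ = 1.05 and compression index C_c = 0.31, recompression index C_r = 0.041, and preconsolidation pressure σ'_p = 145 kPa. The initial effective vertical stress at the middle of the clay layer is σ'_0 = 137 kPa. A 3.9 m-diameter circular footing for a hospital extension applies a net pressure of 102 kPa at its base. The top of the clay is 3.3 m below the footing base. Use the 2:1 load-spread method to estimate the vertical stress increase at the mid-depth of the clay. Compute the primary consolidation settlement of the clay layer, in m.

Mid-depth of clay below the footing base: z = 3.3 + 4.9/2 = 5.75 m.
Stress increase at mid-clay by the 2:1 spreading method:
Δσ ≈ qD²/(D+z)² = 102×3.9²/(3.9+5.75)² = 16.66 kPa
Final effective stress: σ'_f = 137 + 16.66 = 153.66 kPa.
σ'_f = 153.66 > σ'_p = 145 kPa, so the stress path crosses the preconsolidation pressure — recompression up to σ'_p, then virgin compression beyond:
S_c = H/(1+e₀)·[C_r·log₁₀(σ'_p/σ'_0) + C_c·log₁₀(σ'_f/σ'_p)]
    = 4.9/2.05 × [0.041×log₁₀(145/137) + 0.31×log₁₀(153.66/145)]
    = 2.3902 × [0.0010105 + 0.0078098] = 0.02108 m

S_c ≈ 0.0211 m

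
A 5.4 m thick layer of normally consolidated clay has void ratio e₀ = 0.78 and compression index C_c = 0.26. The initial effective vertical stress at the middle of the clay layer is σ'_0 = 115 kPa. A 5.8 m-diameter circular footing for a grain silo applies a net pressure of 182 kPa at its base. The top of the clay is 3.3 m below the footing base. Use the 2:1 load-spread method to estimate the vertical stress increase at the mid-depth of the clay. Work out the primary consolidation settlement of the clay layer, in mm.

Mid-depth of clay below the footing base: z = 3.3 + 5.4/2 = 6 m.
Stress increase at mid-clay by the 2:1 spreading method:
Δσ ≈ qD²/(D+z)² = 182×5.8²/(5.8+6)² = 43.971 kPa
Final effective stress: σ'_f = σ'_0 + Δσ = 115 + 43.971 = 158.97 kPa.
Normally consolidated clay, so the full stress increment lies on the virgin compression line:
S_c = C_c·H/(1+e₀)·log₁₀(σ'_f/σ'_0) = 0.26×5.4/(1+0.78)×log₁₀(158.97/115)
    = 0.78876 × 0.14062 = 0.1109 m

S_c ≈ 111 mm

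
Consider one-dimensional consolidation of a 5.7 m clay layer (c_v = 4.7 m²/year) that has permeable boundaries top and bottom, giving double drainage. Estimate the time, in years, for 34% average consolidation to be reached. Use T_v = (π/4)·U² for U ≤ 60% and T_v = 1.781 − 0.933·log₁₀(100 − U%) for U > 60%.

Drainage path length: H_d = H/2 = 2.85 m (double drainage).
U ≤ 60%: T_v = (π/4)·U² = (π/4)×0.34² = 0.090792.
t = T_v·H_d²/c_v = 0.090792×2.85²/4.7 = 0.1569 years.

t ≈ 0.157 years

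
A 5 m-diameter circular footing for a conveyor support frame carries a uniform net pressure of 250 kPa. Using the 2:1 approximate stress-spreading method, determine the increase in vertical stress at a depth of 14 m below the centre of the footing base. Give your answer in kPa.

Δσ_z ≈ 17.3 kPa

By the 2:1 method the load spreads at 1 horizontal : 2 vertical, so at depth z the loaded area has grown by z in each plan dimension:
Δσ ≈ qD²/(D+z)² = 250×5²/(5+14)² = 17.313 kPa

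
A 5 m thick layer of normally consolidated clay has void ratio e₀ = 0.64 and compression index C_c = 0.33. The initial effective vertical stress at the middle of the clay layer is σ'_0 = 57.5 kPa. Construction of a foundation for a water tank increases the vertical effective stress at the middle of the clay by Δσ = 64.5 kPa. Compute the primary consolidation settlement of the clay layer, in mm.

S_c ≈ 329 mm

Final effective stress: σ'_f = σ'_0 + Δσ = 57.5 + 64.5 = 122 kPa.
Normally consolidated clay, so the full stress increment lies on the virgin compression line:
S_c = C_c·H/(1+e₀)·log₁₀(σ'_f/σ'_0) = 0.33×5/(1+0.64)×log₁₀(122/57.5)
    = 1.0061 × 0.32669 = 0.3287 m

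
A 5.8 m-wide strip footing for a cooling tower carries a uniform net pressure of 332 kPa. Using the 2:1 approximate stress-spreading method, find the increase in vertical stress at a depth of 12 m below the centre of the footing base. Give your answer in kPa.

Δσ_z ≈ 108 kPa

By the 2:1 method the load spreads at 1 horizontal : 2 vertical, so at depth z the loaded area has grown by z in each plan dimension:
Δσ = qB/(B+z) = 332×5.8/(5.8+12) = 108.18 kPa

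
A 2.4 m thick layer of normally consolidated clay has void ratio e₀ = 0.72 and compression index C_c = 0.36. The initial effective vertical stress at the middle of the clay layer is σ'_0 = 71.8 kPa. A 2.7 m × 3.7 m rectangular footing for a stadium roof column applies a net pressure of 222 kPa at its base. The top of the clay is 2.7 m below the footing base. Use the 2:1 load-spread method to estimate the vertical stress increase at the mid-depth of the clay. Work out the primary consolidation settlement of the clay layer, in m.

Mid-depth of clay below the footing base: z = 2.7 + 2.4/2 = 3.9 m.
Stress increase at mid-clay by the 2:1 spreading method:
Δσ = qBL/((B+z)(L+z)) = 222×2.7×3.7/((2.7+3.9)(3.7+3.9)) = 44.214 kPa
Final effective stress: σ'_f = σ'_0 + Δσ = 71.8 + 44.214 = 116.01 kPa.
Normally consolidated clay, so the full stress increment lies on the virgin compression line:
S_c = C_c·H/(1+e₀)·log₁₀(σ'_f/σ'_0) = 0.36×2.4/(1+0.72)×log₁₀(116.01/71.8)
    = 0.50233 × 0.20837 = 0.1047 m

S_c ≈ 0.105 m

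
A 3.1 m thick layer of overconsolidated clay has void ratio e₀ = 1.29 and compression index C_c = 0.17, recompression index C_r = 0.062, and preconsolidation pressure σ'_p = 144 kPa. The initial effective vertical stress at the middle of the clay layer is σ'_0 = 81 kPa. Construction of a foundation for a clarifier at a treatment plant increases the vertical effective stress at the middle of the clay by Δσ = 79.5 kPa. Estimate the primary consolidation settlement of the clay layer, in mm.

S_c ≈ 31.8 mm

Final effective stress: σ'_f = 81 + 79.5 = 160.5 kPa.
σ'_f = 160.5 > σ'_p = 144 kPa, so the stress path crosses the preconsolidation pressure — recompression up to σ'_p, then virgin compression beyond:
S_c = H/(1+e₀)·[C_r·log₁₀(σ'_p/σ'_0) + C_c·log₁₀(σ'_f/σ'_p)]
    = 3.1/2.29 × [0.062×log₁₀(144/81) + 0.17×log₁₀(160.5/144)]
    = 1.3537 × [0.015492 + 0.0080091] = 0.03181 m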